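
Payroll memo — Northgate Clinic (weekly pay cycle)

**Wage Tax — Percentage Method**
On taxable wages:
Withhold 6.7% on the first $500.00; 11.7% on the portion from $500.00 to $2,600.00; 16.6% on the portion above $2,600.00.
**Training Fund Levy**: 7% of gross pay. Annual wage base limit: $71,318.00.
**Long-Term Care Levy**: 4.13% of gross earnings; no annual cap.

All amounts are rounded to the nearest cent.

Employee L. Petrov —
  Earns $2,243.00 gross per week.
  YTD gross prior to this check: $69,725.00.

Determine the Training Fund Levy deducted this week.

$111.51

Training Fund Levy: cap $71,318.00 − YTD $69,725.00 = $1,593.00 subject; 7% × $1,593.00 = $111.51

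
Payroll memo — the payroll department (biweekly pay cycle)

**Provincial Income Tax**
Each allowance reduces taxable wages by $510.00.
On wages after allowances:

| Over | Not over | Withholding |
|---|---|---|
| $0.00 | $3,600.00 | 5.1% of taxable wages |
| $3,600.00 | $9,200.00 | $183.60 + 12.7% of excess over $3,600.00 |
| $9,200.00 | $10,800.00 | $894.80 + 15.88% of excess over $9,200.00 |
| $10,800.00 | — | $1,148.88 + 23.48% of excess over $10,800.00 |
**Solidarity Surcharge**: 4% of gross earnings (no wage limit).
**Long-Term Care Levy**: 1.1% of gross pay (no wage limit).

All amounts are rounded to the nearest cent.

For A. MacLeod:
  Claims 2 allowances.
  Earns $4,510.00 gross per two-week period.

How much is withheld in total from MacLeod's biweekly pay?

Provincial Income Tax: taxable = $4,510.00 − 2×$510.00 = $3,490.00
  5.1% × $3,490.00 = $177.99
Solidarity Surcharge: 4% × $4,510.00 = $180.40
Long-Term Care Levy: 1.1% × $4,510.00 = $49.61
Total: $177.99 + $180.40 + $49.61 = $408.00

$408.00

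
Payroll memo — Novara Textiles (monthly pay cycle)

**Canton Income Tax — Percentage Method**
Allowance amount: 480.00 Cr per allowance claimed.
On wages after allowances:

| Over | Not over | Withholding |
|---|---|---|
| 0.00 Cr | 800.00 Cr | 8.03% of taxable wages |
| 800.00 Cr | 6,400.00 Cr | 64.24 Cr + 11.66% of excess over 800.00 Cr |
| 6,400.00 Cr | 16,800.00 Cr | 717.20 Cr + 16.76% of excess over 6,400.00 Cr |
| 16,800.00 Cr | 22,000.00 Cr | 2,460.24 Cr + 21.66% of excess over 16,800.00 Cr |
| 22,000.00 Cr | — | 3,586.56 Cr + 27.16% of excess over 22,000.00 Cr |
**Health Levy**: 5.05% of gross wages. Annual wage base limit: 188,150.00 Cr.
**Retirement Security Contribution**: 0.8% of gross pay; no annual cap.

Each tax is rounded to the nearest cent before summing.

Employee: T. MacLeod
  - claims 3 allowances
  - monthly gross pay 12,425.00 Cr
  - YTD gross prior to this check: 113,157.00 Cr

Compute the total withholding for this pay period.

2,212.51 Cr

Canton Income Tax: taxable = 12,425.00 Cr − 3×480.00 Cr = 10,985.00 Cr
  717.20 Cr + 16.76% × (10,985.00 Cr − 6,400.00 Cr) = 717.20 Cr + 16.76% × 4,585.00 Cr = 1,485.65 Cr
Health Levy: 5.05% × 12,425.00 Cr = 627.46 Cr
Retirement Security Contribution: 0.8% × 12,425.00 Cr = 99.40 Cr
Total: 1,485.65 Cr + 627.46 Cr + 99.40 Cr = 2,212.51 Cr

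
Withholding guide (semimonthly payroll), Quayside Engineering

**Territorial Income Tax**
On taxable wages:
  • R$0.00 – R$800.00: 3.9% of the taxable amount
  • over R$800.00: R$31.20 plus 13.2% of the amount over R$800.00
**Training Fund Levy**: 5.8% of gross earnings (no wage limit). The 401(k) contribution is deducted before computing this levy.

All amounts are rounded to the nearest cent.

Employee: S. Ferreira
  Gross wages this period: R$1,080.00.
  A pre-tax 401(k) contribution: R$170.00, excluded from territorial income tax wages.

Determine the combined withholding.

R$98.50

Territorial Income Tax: taxable = R$1,080.00 − R$170.00 = R$910.00
  R$31.20 + 13.2% × (R$910.00 − R$800.00) = R$31.20 + 13.2% × R$110.00 = R$45.72
Training Fund Levy: 5.8% × R$910.00 = R$52.78
Total: R$45.72 + R$52.78 = R$98.50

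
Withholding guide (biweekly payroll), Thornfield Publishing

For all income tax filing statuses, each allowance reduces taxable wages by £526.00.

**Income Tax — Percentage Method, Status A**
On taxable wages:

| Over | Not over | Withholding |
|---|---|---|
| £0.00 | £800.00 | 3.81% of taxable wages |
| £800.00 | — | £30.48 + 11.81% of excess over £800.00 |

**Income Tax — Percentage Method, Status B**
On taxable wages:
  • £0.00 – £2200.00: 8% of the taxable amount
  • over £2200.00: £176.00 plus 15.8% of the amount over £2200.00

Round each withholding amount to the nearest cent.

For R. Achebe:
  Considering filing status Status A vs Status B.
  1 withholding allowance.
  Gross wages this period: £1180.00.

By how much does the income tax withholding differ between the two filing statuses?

Income Tax (Status A): taxable = £1180.00 − 1×£526.00 = £654.00
  3.81% × £654.00 = £24.92
Income Tax (Status B): taxable = £1180.00 − 1×£526.00 = £654.00
  8% × £654.00 = £52.32
Difference: |£24.92 − £52.32| = £27.40 (higher under Status B)

£27.40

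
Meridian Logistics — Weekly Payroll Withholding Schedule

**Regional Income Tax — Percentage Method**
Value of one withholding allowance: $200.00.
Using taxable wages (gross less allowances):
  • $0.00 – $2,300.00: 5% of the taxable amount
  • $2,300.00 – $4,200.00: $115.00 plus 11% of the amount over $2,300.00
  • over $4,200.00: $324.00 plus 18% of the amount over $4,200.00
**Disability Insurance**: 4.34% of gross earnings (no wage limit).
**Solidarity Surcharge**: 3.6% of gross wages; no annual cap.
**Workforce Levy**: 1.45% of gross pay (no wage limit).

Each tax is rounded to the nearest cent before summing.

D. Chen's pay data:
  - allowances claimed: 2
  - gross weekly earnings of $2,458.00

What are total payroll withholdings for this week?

$333.71

Regional Income Tax: taxable = $2,458.00 − 2×$200.00 = $2,058.00
  5% × $2,058.00 = $102.90
Disability Insurance: 4.34% × $2,458.00 = $106.68
Solidarity Surcharge: 3.6% × $2,458.00 = $88.49
Workforce Levy: 1.45% × $2,458.00 = $35.64
Total: $102.90 + $106.68 + $88.49 + $35.64 = $333.71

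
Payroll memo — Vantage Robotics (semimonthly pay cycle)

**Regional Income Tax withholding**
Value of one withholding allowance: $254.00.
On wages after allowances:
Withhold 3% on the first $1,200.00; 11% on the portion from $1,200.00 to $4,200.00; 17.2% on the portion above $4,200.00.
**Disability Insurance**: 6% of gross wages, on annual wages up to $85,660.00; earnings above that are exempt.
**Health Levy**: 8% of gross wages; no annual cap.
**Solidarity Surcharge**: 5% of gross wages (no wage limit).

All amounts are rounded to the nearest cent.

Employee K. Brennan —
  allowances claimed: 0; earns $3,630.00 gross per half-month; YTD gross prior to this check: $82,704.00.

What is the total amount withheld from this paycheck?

Regional Income Tax: taxable = $3,630.00
  $36.00 + 11% × ($3,630.00 − $1,200.00) = $36.00 + 11% × $2,430.00 = $303.30
Disability Insurance: cap $85,660.00 − YTD $82,704.00 = $2,956.00 subject; 6% × $2,956.00 = $177.36
Health Levy: 8% × $3,630.00 = $290.40
Solidarity Surcharge: 5% × $3,630.00 = $181.50
Total: $303.30 + $177.36 + $290.40 + $181.50 = $952.56

$952.56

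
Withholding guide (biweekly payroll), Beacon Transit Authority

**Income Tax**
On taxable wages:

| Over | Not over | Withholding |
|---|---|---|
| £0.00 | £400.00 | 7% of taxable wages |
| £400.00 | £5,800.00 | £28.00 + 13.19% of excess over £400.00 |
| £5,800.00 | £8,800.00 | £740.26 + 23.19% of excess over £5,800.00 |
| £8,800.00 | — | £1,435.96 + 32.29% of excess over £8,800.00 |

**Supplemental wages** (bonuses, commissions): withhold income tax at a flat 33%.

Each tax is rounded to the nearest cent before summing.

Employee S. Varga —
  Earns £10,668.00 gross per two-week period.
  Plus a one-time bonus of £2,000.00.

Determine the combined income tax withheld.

Income Tax: taxable = £10,668.00
  £1,435.96 + 32.29% × (£10,668.00 − £8,800.00) = £1,435.96 + 32.29% × £1,868.00 = £2,039.14
Supplemental (33% flat on bonus): 33% × £2,000.00 = £660.00
Total income tax: £2,039.14 + £660.00 = £2,699.14

£2,699.14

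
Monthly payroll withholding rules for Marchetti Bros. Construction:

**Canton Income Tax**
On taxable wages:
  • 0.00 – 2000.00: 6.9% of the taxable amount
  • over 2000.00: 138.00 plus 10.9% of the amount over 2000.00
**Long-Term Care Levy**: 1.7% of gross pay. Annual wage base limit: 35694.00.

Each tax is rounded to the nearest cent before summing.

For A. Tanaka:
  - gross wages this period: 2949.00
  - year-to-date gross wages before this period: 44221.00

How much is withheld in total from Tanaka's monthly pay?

Canton Income Tax: taxable = 2949.00
  138.00 + 10.9% × (2949.00 − 2000.00) = 138.00 + 10.9% × 949.00 = 241.44
Long-Term Care Levy: YTD 44221.00 ≥ cap 35694.00 → 0.00
Total: 241.44 + 0.00 = 241.44

241.44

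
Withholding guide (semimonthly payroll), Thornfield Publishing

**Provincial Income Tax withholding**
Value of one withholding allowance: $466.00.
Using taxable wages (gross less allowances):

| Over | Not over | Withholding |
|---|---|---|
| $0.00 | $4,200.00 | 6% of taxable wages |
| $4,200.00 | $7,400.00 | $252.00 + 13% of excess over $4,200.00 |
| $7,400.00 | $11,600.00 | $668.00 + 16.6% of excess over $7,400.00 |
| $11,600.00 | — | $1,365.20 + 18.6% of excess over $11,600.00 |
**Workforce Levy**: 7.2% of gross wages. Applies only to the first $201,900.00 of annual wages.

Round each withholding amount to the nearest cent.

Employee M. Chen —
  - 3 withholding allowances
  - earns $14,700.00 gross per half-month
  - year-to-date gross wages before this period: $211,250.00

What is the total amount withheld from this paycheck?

Provincial Income Tax: taxable = $14,700.00 − 3×$466.00 = $13,302.00
  $1,365.20 + 18.6% × ($13,302.00 − $11,600.00) = $1,365.20 + 18.6% × $1,702.00 = $1,681.77
Workforce Levy: YTD $211,250.00 ≥ cap $201,900.00 → $0.00
Total: $1,681.77 + $0.00 = $1,681.77

$1,681.77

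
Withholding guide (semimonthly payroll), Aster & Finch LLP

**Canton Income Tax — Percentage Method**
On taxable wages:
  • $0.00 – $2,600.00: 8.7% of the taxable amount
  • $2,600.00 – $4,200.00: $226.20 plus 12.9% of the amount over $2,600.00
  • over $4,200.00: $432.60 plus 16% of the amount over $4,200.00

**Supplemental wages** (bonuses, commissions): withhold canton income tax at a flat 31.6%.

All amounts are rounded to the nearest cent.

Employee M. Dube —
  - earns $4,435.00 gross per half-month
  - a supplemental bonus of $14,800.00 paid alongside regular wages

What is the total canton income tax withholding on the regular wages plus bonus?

$5,147.00

Canton Income Tax: taxable = $4,435.00
  $432.60 + 16% × ($4,435.00 − $4,200.00) = $432.60 + 16% × $235.00 = $470.20
Supplemental (31.6% flat on bonus): 31.6% × $14,800.00 = $4,676.80
Total canton income tax: $470.20 + $4,676.80 = $5,147.00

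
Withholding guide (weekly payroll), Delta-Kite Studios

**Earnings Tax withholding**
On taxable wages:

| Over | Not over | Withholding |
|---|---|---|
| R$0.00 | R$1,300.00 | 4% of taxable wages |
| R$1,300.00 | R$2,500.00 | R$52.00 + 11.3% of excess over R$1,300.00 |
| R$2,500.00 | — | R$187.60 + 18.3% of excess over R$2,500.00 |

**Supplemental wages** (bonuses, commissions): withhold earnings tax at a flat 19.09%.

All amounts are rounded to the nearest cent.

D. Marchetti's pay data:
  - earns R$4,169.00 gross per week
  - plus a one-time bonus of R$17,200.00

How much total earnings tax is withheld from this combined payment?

Earnings Tax: taxable = R$4,169.00
  R$187.60 + 18.3% × (R$4,169.00 − R$2,500.00) = R$187.60 + 18.3% × R$1,669.00 = R$493.03
Supplemental (19.09% flat on bonus): 19.09% × R$17,200.00 = R$3,283.48
Total earnings tax: R$493.03 + R$3,283.48 = R$3,776.51

R$3,776.51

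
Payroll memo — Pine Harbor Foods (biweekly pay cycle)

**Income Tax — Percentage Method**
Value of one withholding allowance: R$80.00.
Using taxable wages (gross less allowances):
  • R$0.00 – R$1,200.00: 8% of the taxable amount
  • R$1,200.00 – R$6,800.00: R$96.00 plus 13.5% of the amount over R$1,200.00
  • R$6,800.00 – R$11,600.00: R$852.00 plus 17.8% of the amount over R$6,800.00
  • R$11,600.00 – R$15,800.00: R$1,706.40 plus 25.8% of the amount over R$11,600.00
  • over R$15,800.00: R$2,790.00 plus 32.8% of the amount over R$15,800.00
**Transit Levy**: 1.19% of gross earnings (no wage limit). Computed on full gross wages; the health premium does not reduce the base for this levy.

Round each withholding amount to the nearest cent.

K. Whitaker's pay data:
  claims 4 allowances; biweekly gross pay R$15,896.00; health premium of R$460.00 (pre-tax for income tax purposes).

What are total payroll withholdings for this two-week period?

R$2,802.69

Income Tax: taxable = R$15,896.00 − R$460.00 − 4×R$80.00 = R$15,116.00
  R$1,706.40 + 25.8% × (R$15,116.00 − R$11,600.00) = R$1,706.40 + 25.8% × R$3,516.00 = R$2,613.53
Transit Levy: 1.19% × R$15,896.00 = R$189.16
Total: R$2,613.53 + R$189.16 = R$2,802.69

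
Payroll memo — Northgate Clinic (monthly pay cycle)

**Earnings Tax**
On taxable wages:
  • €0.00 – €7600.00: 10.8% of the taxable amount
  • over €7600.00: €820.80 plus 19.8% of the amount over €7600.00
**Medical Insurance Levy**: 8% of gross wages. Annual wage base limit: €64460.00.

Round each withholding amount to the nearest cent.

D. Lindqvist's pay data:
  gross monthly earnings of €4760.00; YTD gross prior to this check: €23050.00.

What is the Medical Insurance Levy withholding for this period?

Medical Insurance Levy: 8% × €4760.00 = €380.80

€380.80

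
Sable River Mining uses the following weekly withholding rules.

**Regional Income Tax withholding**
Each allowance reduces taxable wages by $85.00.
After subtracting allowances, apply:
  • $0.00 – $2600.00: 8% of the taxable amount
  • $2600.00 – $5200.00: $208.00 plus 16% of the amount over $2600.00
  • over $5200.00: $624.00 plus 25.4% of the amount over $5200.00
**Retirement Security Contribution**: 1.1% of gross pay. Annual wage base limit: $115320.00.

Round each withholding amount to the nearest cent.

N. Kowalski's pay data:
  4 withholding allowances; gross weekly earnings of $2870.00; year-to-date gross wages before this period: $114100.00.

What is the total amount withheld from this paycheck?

$215.82

Regional Income Tax: taxable = $2870.00 − 4×$85.00 = $2530.00
  8% × $2530.00 = $202.40
Retirement Security Contribution: cap $115320.00 − YTD $114100.00 = $1220.00 subject; 1.1% × $1220.00 = $13.42
Total: $202.40 + $13.42 = $215.82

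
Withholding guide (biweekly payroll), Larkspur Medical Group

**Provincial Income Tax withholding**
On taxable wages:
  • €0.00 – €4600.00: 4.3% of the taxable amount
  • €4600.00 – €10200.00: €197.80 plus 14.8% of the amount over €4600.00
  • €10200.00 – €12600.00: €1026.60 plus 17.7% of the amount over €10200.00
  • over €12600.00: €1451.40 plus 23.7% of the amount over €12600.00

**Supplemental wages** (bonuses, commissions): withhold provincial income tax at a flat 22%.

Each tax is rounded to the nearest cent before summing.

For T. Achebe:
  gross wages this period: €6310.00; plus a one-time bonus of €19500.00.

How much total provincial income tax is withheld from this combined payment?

€4740.88

Provincial Income Tax: taxable = €6310.00
  €197.80 + 14.8% × (€6310.00 − €4600.00) = €197.80 + 14.8% × €1710.00 = €450.88
Supplemental (22% flat on bonus): 22% × €19500.00 = €4290.00
Total provincial income tax: €450.88 + €4290.00 = €4740.88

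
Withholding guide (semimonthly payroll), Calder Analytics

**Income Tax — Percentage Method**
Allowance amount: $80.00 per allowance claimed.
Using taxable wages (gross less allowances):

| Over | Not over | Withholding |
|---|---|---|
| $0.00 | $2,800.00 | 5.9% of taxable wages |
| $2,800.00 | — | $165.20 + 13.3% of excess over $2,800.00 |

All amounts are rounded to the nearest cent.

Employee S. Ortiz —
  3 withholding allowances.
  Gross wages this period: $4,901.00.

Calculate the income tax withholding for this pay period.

Income Tax: taxable = $4,901.00 − 3×$80.00 = $4,661.00
  $165.20 + 13.3% × ($4,661.00 − $2,800.00) = $165.20 + 13.3% × $1,861.00 = $412.71

$412.71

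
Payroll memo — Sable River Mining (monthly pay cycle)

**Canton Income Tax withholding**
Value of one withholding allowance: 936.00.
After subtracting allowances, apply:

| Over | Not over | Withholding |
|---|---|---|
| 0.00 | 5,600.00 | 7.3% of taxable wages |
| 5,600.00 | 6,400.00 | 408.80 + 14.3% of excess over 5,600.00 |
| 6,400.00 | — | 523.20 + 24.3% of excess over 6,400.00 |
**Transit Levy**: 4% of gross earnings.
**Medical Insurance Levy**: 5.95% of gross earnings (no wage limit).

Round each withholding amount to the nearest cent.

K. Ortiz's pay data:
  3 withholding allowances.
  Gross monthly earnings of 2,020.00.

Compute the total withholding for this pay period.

Canton Income Tax: taxable = 2,020.00 − 3×936.00 = -788.00
  Taxable ≤ 0 → 0.00
Transit Levy: 4% × 2,020.00 = 80.80
Medical Insurance Levy: 5.95% × 2,020.00 = 120.19
Total: 0.00 + 80.80 + 120.19 = 200.99

200.99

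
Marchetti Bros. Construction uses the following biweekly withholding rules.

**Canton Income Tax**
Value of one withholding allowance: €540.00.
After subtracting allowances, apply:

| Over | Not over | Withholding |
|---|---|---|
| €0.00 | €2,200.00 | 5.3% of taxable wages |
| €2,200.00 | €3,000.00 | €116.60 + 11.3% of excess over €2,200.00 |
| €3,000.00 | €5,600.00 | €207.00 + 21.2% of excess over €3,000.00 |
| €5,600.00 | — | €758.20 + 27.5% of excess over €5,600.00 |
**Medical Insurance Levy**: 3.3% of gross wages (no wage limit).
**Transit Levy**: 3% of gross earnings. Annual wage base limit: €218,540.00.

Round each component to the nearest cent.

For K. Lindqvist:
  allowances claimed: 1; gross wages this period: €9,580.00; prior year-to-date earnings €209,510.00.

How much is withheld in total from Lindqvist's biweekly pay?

€2,291.24

Canton Income Tax: taxable = €9,580.00 − 1×€540.00 = €9,040.00
  €758.20 + 27.5% × (€9,040.00 − €5,600.00) = €758.20 + 27.5% × €3,440.00 = €1,704.20
Medical Insurance Levy: 3.3% × €9,580.00 = €316.14
Transit Levy: cap €218,540.00 − YTD €209,510.00 = €9,030.00 subject; 3% × €9,030.00 = €270.90
Total: €1,704.20 + €316.14 + €270.90 = €2,291.24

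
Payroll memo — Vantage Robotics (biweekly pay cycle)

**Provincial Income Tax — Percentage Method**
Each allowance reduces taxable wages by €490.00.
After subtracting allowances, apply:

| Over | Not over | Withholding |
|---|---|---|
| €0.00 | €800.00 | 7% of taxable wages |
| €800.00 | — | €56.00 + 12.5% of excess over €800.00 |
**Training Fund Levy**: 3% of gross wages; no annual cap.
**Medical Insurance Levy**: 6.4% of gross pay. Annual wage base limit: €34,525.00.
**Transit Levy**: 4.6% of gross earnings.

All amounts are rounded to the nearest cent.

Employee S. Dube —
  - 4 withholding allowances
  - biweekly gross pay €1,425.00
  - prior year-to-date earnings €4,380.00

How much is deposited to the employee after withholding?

Provincial Income Tax: taxable = €1,425.00 − 4×€490.00 = €-535.00
  Taxable ≤ 0 → €0.00
Training Fund Levy: 3% × €1,425.00 = €42.75
Medical Insurance Levy: 6.4% × €1,425.00 = €91.20
Transit Levy: 4.6% × €1,425.00 = €65.55
Total withheld: €0.00 + €42.75 + €91.20 + €65.55 = €199.50
Net pay: €1,425.00 − €199.50 = €1,225.50

€1,225.50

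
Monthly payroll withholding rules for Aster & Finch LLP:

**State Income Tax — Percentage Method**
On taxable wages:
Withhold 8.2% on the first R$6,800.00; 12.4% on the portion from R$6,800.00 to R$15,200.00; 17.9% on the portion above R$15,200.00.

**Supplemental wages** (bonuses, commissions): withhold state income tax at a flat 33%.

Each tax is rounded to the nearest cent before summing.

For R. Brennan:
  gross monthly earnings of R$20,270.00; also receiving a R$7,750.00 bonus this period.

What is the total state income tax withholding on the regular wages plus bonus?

State Income Tax: taxable = R$20,270.00
  R$1,599.20 + 17.9% × (R$20,270.00 − R$15,200.00) = R$1,599.20 + 17.9% × R$5,070.00 = R$2,506.73
Supplemental (33% flat on bonus): 33% × R$7,750.00 = R$2,557.50
Total state income tax: R$2,506.73 + R$2,557.50 = R$5,064.23

R$5,064.23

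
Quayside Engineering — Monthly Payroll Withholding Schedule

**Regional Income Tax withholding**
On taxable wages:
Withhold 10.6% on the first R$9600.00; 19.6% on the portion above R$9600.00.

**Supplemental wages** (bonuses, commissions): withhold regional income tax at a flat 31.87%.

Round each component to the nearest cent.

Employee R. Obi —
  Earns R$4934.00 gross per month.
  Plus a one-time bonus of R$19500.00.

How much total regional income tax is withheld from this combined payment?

R$6737.65

Regional Income Tax: taxable = R$4934.00
  10.6% × R$4934.00 = R$523.00
Supplemental (31.87% flat on bonus): 31.87% × R$19500.00 = R$6214.65
Total regional income tax: R$523.00 + R$6214.65 = R$6737.65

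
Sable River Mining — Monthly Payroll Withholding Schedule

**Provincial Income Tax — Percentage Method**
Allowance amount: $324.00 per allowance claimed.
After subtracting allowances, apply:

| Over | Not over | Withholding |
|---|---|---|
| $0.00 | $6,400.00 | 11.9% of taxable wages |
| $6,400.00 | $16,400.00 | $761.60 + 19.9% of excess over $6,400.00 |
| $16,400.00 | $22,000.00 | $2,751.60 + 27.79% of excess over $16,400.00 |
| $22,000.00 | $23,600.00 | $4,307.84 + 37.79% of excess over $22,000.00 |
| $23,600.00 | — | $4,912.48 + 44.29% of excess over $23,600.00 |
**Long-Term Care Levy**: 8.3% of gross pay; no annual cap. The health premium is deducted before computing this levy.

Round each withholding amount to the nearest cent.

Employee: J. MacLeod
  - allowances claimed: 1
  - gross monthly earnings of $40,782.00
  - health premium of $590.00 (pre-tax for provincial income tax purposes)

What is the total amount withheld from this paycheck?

$15,453.52

Provincial Income Tax: taxable = $40,782.00 − $590.00 − 1×$324.00 = $39,868.00
  $4,912.48 + 44.29% × ($39,868.00 − $23,600.00) = $4,912.48 + 44.29% × $16,268.00 = $12,117.58
Long-Term Care Levy: 8.3% × $40,192.00 = $3,335.94
Total: $12,117.58 + $3,335.94 = $15,453.52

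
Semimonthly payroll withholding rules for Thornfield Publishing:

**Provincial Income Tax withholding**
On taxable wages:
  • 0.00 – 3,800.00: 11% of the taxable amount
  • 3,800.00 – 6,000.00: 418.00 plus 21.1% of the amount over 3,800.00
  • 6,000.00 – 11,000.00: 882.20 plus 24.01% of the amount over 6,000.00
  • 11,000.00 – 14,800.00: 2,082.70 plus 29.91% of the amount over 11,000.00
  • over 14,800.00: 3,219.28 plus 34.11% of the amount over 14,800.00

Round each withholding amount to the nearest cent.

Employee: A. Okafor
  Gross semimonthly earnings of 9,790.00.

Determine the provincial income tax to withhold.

Provincial Income Tax: taxable = 9,790.00
  882.20 + 24.01% × (9,790.00 − 6,000.00) = 882.20 + 24.01% × 3,790.00 = 1,792.18

1,792.18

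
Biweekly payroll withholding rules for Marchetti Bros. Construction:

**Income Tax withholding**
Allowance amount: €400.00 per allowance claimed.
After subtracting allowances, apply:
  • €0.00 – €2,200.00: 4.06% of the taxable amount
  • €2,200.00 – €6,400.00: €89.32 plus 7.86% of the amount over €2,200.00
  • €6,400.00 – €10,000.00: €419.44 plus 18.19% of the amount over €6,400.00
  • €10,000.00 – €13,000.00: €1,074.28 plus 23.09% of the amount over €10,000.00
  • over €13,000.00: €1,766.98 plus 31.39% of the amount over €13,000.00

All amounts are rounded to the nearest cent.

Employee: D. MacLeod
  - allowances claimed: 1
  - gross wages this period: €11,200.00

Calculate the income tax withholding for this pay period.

Income Tax: taxable = €11,200.00 − 1×€400.00 = €10,800.00
  €1,074.28 + 23.09% × (€10,800.00 − €10,000.00) = €1,074.28 + 23.09% × €800.00 = €1,259.00

€1,259.00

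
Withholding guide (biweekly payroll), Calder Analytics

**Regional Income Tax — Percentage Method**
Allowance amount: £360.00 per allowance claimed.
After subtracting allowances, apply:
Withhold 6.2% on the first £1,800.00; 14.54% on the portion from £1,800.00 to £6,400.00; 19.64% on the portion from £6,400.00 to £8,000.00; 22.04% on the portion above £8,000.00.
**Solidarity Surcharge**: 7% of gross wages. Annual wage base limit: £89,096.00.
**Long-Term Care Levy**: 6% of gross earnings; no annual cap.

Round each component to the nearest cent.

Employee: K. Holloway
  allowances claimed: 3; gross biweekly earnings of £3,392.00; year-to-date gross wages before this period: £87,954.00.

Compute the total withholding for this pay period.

Regional Income Tax: taxable = £3,392.00 − 3×£360.00 = £2,312.00
  £111.60 + 14.54% × (£2,312.00 − £1,800.00) = £111.60 + 14.54% × £512.00 = £186.04
Solidarity Surcharge: cap £89,096.00 − YTD £87,954.00 = £1,142.00 subject; 7% × £1,142.00 = £79.94
Long-Term Care Levy: 6% × £3,392.00 = £203.52
Total: £186.04 + £79.94 + £203.52 = £469.50

£469.50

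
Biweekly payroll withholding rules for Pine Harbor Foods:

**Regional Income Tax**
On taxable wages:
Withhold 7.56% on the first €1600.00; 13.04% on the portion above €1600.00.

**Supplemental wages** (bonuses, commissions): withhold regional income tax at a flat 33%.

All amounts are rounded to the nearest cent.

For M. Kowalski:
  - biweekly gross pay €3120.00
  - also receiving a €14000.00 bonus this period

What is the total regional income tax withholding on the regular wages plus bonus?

Regional Income Tax: taxable = €3120.00
  €120.96 + 13.04% × (€3120.00 − €1600.00) = €120.96 + 13.04% × €1520.00 = €319.17
Supplemental (33% flat on bonus): 33% × €14000.00 = €4620.00
Total regional income tax: €319.17 + €4620.00 = €4939.17

€4939.17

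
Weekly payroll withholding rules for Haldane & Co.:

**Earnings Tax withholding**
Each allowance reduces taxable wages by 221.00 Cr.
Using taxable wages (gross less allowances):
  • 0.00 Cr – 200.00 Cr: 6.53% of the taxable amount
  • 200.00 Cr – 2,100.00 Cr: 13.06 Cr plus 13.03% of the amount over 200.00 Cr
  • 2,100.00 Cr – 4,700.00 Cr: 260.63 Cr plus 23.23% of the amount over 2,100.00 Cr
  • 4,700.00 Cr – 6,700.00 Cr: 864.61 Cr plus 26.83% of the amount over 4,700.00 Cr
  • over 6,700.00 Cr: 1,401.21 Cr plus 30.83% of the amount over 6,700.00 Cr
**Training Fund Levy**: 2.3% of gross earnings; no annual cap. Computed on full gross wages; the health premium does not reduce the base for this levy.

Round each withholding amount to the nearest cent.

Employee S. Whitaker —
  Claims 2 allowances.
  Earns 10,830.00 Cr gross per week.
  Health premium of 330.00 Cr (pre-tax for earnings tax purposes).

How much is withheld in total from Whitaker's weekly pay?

2,685.57 Cr

Earnings Tax: taxable = 10,830.00 Cr − 330.00 Cr − 2×221.00 Cr = 10,058.00 Cr
  1,401.21 Cr + 30.83% × (10,058.00 Cr − 6,700.00 Cr) = 1,401.21 Cr + 30.83% × 3,358.00 Cr = 2,436.48 Cr
Training Fund Levy: 2.3% × 10,830.00 Cr = 249.09 Cr
Total: 2,436.48 Cr + 249.09 Cr = 2,685.57 Cr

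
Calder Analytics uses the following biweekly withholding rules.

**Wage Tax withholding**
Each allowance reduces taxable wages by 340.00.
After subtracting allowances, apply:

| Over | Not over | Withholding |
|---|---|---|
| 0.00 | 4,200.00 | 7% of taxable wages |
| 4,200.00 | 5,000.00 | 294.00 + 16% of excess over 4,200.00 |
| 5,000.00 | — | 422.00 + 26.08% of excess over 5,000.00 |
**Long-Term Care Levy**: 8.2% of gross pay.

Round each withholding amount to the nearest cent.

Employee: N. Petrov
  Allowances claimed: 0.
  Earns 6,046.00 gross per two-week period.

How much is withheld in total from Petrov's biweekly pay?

1,190.57

Wage Tax: taxable = 6,046.00
  422.00 + 26.08% × (6,046.00 − 5,000.00) = 422.00 + 26.08% × 1,046.00 = 694.80
Long-Term Care Levy: 8.2% × 6,046.00 = 495.77
Total: 694.80 + 495.77 = 1,190.57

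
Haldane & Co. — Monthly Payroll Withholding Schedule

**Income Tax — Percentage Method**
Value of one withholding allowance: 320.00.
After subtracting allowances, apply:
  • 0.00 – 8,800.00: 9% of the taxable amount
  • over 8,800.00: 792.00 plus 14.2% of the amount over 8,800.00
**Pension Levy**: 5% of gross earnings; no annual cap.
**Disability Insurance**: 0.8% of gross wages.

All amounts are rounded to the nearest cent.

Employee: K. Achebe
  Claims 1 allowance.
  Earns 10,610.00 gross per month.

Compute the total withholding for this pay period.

Income Tax: taxable = 10,610.00 − 1×320.00 = 10,290.00
  792.00 + 14.2% × (10,290.00 − 8,800.00) = 792.00 + 14.2% × 1,490.00 = 1,003.58
Pension Levy: 5% × 10,610.00 = 530.50
Disability Insurance: 0.8% × 10,610.00 = 84.88
Total: 1,003.58 + 530.50 + 84.88 = 1,618.96

1,618.96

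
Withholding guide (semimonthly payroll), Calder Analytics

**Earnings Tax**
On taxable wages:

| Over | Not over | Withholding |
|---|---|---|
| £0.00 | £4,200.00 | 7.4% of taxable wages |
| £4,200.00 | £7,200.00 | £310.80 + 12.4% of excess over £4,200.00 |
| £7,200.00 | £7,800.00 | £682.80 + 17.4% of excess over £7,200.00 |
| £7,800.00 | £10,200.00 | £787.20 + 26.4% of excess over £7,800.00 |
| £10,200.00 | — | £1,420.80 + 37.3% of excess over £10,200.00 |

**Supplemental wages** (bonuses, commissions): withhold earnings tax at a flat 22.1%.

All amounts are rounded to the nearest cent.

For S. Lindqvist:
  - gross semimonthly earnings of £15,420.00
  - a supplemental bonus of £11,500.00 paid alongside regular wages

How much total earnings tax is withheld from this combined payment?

Earnings Tax: taxable = £15,420.00
  £1,420.80 + 37.3% × (£15,420.00 − £10,200.00) = £1,420.80 + 37.3% × £5,220.00 = £3,367.86
Supplemental (22.1% flat on bonus): 22.1% × £11,500.00 = £2,541.50
Total earnings tax: £3,367.86 + £2,541.50 = £5,909.36

£5,909.36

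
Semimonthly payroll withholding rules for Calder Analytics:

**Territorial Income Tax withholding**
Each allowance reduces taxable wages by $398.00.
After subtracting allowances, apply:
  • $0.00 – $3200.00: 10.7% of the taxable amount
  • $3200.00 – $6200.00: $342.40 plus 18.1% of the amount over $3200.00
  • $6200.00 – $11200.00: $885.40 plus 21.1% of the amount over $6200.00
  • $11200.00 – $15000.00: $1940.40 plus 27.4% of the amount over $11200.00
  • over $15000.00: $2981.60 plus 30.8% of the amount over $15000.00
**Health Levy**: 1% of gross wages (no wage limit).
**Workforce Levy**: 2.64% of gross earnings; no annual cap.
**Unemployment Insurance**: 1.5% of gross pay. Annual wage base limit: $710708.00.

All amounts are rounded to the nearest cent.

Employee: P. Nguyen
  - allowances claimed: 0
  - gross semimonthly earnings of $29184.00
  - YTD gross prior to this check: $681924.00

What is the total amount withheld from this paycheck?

$8844.33

Territorial Income Tax: taxable = $29184.00
  $2981.60 + 30.8% × ($29184.00 − $15000.00) = $2981.60 + 30.8% × $14184.00 = $7350.27
Health Levy: 1% × $29184.00 = $291.84
Workforce Levy: 2.64% × $29184.00 = $770.46
Unemployment Insurance: cap $710708.00 − YTD $681924.00 = $28784.00 subject; 1.5% × $28784.00 = $431.76
Total: $7350.27 + $291.84 + $770.46 + $431.76 = $8844.33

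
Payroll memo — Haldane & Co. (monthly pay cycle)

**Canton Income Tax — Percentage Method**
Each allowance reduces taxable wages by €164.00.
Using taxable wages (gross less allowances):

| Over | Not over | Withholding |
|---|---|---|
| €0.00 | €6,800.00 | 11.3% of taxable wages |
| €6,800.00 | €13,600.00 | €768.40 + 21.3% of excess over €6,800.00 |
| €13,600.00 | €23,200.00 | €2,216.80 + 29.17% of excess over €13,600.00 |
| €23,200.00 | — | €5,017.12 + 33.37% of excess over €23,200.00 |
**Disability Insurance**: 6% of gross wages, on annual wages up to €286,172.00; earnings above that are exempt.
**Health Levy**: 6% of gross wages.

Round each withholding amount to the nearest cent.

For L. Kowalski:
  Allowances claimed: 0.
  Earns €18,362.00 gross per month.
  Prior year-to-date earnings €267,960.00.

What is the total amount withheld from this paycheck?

Canton Income Tax: taxable = €18,362.00
  €2,216.80 + 29.17% × (€18,362.00 − €13,600.00) = €2,216.80 + 29.17% × €4,762.00 = €3,605.88
Disability Insurance: cap €286,172.00 − YTD €267,960.00 = €18,212.00 subject; 6% × €18,212.00 = €1,092.72
Health Levy: 6% × €18,362.00 = €1,101.72
Total: €3,605.88 + €1,092.72 + €1,101.72 = €5,800.32

€5,800.32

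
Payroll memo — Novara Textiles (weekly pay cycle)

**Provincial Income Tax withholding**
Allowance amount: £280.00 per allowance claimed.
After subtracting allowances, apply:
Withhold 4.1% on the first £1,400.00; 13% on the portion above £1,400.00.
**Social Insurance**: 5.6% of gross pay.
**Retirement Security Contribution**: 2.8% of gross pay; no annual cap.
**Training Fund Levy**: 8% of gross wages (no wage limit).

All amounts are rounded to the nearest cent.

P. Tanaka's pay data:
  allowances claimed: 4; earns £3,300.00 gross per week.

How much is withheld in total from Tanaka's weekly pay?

Provincial Income Tax: taxable = £3,300.00 − 4×£280.00 = £2,180.00
  £57.40 + 13% × (£2,180.00 − £1,400.00) = £57.40 + 13% × £780.00 = £158.80
Social Insurance: 5.6% × £3,300.00 = £184.80
Retirement Security Contribution: 2.8% × £3,300.00 = £92.40
Training Fund Levy: 8% × £3,300.00 = £264.00
Total: £158.80 + £184.80 + £92.40 + £264.00 = £700.00

£700.00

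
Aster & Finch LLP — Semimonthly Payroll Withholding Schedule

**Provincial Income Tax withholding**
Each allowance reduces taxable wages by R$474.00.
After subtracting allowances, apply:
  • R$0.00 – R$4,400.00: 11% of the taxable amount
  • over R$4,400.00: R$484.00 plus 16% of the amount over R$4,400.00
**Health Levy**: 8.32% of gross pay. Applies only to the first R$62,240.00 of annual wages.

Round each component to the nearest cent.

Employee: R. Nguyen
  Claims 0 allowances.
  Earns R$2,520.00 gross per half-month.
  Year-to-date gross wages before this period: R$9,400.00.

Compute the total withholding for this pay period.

R$486.86

Provincial Income Tax: taxable = R$2,520.00
  11% × R$2,520.00 = R$277.20
Health Levy: 8.32% × R$2,520.00 = R$209.66
Total: R$277.20 + R$209.66 = R$486.86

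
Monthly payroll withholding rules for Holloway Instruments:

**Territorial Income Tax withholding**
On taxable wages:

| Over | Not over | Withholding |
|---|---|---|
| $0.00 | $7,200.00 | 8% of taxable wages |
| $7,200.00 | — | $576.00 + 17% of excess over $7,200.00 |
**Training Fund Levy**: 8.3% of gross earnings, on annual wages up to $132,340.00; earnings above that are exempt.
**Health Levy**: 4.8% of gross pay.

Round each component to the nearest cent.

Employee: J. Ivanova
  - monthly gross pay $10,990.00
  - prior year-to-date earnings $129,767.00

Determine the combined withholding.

$1,961.38

Territorial Income Tax: taxable = $10,990.00
  $576.00 + 17% × ($10,990.00 − $7,200.00) = $576.00 + 17% × $3,790.00 = $1,220.30
Training Fund Levy: cap $132,340.00 − YTD $129,767.00 = $2,573.00 subject; 8.3% × $2,573.00 = $213.56
Health Levy: 4.8% × $10,990.00 = $527.52
Total: $1,220.30 + $213.56 + $527.52 = $1,961.38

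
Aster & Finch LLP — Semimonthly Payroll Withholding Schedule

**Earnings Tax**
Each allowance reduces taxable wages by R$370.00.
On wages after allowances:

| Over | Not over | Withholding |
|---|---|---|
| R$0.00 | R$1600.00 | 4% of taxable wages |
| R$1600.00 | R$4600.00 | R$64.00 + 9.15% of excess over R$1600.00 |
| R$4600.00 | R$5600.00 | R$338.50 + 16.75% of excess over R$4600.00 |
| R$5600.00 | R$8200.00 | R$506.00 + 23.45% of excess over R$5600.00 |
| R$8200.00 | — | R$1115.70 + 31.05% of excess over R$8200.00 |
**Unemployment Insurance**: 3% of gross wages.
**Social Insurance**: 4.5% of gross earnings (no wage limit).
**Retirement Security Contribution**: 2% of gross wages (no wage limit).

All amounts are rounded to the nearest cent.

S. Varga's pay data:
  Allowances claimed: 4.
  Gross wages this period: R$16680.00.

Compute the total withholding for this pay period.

R$4873.80

Earnings Tax: taxable = R$16680.00 − 4×R$370.00 = R$15200.00
  R$1115.70 + 31.05% × (R$15200.00 − R$8200.00) = R$1115.70 + 31.05% × R$7000.00 = R$3289.20
Unemployment Insurance: 3% × R$16680.00 = R$500.40
Social Insurance: 4.5% × R$16680.00 = R$750.60
Retirement Security Contribution: 2% × R$16680.00 = R$333.60
Total: R$3289.20 + R$500.40 + R$750.60 + R$333.60 = R$4873.80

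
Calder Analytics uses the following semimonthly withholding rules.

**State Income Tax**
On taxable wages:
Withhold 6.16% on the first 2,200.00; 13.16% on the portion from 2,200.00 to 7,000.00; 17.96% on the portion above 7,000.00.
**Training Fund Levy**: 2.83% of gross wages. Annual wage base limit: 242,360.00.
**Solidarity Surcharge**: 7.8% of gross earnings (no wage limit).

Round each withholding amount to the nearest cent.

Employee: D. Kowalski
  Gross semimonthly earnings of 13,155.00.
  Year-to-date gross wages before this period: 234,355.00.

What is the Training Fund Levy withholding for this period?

226.54

Training Fund Levy: cap 242,360.00 − YTD 234,355.00 = 8,005.00 subject; 2.83% × 8,005.00 = 226.54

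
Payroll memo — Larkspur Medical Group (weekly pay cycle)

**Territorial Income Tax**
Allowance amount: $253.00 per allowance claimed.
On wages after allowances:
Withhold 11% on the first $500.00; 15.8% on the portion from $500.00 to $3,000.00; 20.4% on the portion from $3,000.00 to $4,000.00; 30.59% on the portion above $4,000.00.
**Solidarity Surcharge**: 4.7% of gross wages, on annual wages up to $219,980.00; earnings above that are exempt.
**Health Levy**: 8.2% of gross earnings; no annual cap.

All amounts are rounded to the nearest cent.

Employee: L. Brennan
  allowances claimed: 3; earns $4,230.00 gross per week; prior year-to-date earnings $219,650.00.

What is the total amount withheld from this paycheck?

Territorial Income Tax: taxable = $4,230.00 − 3×$253.00 = $3,471.00
  $450.00 + 20.4% × ($3,471.00 − $3,000.00) = $450.00 + 20.4% × $471.00 = $546.08
Solidarity Surcharge: cap $219,980.00 − YTD $219,650.00 = $330.00 subject; 4.7% × $330.00 = $15.51
Health Levy: 8.2% × $4,230.00 = $346.86
Total: $546.08 + $15.51 + $346.86 = $908.45

$908.45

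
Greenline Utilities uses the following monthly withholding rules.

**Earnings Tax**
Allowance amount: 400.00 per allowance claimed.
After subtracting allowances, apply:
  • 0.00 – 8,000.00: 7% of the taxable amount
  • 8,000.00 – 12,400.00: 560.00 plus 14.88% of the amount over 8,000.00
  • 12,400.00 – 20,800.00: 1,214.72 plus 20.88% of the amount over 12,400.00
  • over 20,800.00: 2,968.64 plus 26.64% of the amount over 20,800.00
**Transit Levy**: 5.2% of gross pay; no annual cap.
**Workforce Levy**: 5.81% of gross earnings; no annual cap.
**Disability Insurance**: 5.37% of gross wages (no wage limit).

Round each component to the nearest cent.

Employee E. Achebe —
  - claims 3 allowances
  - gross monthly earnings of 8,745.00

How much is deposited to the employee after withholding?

Earnings Tax: taxable = 8,745.00 − 3×400.00 = 7,545.00
  7% × 7,545.00 = 528.15
Transit Levy: 5.2% × 8,745.00 = 454.74
Workforce Levy: 5.81% × 8,745.00 = 508.08
Disability Insurance: 5.37% × 8,745.00 = 469.61
Total withheld: 528.15 + 454.74 + 508.08 + 469.61 = 1,960.58
Net pay: 8,745.00 − 1,960.58 = 6,784.42

6,784.42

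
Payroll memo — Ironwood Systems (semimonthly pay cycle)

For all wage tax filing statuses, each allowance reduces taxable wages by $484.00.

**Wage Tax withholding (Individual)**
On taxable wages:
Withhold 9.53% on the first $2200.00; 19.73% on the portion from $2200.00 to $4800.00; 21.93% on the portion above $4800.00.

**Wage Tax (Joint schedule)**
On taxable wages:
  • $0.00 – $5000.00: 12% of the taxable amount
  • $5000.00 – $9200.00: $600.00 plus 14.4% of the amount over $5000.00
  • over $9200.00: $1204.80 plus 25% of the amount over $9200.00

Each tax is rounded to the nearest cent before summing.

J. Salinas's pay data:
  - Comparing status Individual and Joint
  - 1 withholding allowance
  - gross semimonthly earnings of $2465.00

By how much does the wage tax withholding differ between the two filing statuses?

$48.93

Wage Tax (Individual): taxable = $2465.00 − 1×$484.00 = $1981.00
  9.53% × $1981.00 = $188.79
Wage Tax (Joint): taxable = $2465.00 − 1×$484.00 = $1981.00
  12% × $1981.00 = $237.72
Difference: |$188.79 − $237.72| = $48.93 (higher under Joint)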